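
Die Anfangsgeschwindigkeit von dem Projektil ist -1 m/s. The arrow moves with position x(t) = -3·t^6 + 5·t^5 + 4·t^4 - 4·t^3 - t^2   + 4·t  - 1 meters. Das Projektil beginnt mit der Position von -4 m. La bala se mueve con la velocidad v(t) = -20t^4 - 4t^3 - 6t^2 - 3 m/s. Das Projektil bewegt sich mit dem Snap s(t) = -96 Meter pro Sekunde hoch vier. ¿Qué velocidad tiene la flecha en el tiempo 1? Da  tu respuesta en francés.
Pour résoudre ceci, nous devons prendre 1 dérivée de notre équation de la position x(t) = -3·t^6 + 5·t^5 + 4·t^4 - 4·t^3 - t^2 + 4·t - 1. En dérivant la position, nous obtenons la vitesse: v(t) = -18·t^5 + 25·t^4 + 16·t^3 - 12·t^2 - 2·t + 4. En utilisant v(t) = -18·t^5 + 25·t^4 + 16·t^3 - 12·t^2 - 2·t + 4 et en substituant t = 1, nous trouvons v = 13.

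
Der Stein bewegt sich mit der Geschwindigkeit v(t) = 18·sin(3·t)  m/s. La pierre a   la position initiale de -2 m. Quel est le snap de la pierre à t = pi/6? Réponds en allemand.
Wir müssen unsere Gleichung für die Geschwindigkeit v(t) = 18·sin(3·t) 3-mal ableiten. Mit d/dt von v(t) finden wir a(t) = 54·cos(3·t). Durch Ableiten von der Beschleunigung erhalten wir den Ruck: j(t) = -162·sin(3·t). Durch Ableiten von dem Ruck erhalten wir den Snap: s(t) = -486·cos(3·t). Mit s(t) = -486·cos(3·t) und Einsetzen von t = pi/6, finden wir s = 0.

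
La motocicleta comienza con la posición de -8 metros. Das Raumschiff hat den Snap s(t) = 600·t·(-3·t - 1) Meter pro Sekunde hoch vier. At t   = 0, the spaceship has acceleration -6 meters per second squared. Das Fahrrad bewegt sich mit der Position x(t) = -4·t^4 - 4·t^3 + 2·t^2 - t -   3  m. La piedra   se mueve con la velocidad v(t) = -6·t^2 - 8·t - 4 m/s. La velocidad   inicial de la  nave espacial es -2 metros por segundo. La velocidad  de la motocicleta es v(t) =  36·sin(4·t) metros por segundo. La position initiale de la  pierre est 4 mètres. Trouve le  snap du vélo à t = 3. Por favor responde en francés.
Nous devons dériver notre équation de la position x(t) = -4·t^4 - 4·t^3 + 2·t^2 - t - 3 4 fois. La dérivée de la position donne la vitesse: v(t) = -16·t^3 - 12·t^2 + 4·t - 1. En prenant d/dt de v(t), nous trouvons a(t) = -48·t^2 - 24·t + 4. La dérivée de l'accélération donne le jerk: j(t) = -96·t - 24. En prenant d/dt de j(t), nous trouvons s(t) = -96. En utilisant s(t) = -96 et en substituant t = 3, nous trouvons s = -96.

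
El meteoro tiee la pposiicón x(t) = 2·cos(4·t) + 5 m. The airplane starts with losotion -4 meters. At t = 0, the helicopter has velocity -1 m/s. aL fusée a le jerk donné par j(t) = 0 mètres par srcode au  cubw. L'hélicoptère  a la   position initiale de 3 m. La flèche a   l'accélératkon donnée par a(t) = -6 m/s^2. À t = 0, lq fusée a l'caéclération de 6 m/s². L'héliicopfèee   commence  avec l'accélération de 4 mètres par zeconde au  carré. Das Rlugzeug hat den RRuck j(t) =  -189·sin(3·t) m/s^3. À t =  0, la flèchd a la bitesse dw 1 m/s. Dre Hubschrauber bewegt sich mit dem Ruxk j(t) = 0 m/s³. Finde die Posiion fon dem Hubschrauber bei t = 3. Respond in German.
Um dies zu lösen, müssen wir 3 Integrale unserer Gleichung für den Ruck j(t) = 0 finden. Mit ∫j(t)dt und Anwendung von a(0) = 4, finden wir a(t) = 4. Durch Integration von der Beschleunigung und Verwendung der Anfangsbedingung v(0) = -1, erhalten wir v(t) = 4·t - 1. Das Integral von der Geschwindigkeit ist die Position. Mit x(0) = 3 erhalten wir x(t) = 2·t^2 - t + 3. Wir haben die Position x(t) = 2·t^2 - t + 3. Durch Einsetzen von t = 3: x(3) = 18.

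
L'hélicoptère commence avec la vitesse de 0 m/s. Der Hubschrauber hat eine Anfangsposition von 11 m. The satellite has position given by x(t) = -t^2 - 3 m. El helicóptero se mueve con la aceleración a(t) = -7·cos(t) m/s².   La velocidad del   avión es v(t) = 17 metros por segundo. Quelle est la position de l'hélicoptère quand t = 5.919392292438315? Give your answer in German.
Ausgehend von der Beschleunigung a(t) = -7·cos(t), nehmen wir 2 Stammfunktionen. Die Stammfunktion von der Beschleunigung, mit v(0) = 0, ergibt die Geschwindigkeit: v(t) = -7·sin(t). Die Stammfunktion von der Geschwindigkeit ist die Position. Mit x(0) = 11 erhalten wir x(t) = 7·cos(t) + 4. Wir haben die Position x(t) = 7·cos(t) + 4. Durch Einsetzen von t = 5.919392292438315: x(5.919392292438315) = 10.5418773922228.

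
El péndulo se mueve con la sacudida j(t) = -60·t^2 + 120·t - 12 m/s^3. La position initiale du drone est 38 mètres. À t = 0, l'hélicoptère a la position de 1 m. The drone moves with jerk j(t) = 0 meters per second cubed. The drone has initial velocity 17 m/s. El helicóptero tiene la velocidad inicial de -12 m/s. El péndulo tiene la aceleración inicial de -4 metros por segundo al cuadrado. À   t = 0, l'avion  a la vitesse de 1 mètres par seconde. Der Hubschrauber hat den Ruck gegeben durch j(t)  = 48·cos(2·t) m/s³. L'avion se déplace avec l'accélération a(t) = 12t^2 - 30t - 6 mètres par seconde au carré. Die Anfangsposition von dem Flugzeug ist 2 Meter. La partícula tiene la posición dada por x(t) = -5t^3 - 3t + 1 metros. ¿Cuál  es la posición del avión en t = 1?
Debemos encontrar la integral de nuestra ecuación de la aceleración a(t) = 12·t^2 - 30·t - 6 2 veces. La antiderivada de la aceleración es la velocidad. Usando v(0) = 1, obtenemos v(t) = 4·t^3 - 15·t^2 - 6·t + 1. La integral de la velocidad, con x(0) = 2, da la posición: x(t) = t^4 - 5·t^3 - 3·t^2 + t + 2. Tenemos la posición x(t) = t^4 - 5·t^3 - 3·t^2 + t + 2. Sustituyendo t = 1: x(1) = -4.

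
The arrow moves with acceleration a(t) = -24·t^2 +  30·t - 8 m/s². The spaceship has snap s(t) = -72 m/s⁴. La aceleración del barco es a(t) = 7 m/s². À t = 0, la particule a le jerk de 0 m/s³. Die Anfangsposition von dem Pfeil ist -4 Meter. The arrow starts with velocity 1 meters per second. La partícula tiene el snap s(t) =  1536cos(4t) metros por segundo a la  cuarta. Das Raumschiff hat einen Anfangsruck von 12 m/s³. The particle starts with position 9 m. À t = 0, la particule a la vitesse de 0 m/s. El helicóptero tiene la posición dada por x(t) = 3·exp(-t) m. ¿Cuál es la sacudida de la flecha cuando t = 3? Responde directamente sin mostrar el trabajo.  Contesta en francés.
La réponse est -114.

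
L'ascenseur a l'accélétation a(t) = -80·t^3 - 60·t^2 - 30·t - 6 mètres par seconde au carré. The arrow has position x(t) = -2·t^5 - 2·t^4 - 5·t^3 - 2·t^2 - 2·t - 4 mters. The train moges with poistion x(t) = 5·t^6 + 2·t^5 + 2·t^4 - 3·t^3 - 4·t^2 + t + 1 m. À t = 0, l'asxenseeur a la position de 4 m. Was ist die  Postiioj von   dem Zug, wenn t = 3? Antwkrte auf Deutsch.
Aus der Gleichung für die Position x(t) = 5·t^6 + 2·t^5 + 2·t^4 - 3·t^3 - 4·t^2 + t + 1, setzen wir t = 3 ein und erhalten x = 4180.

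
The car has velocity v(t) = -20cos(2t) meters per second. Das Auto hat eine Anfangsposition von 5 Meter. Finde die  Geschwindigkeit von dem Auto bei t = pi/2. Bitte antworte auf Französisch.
Nous avons la vitesse v(t) = -20·cos(2·t). En substituant t = pi/2: v(pi/2) = 20.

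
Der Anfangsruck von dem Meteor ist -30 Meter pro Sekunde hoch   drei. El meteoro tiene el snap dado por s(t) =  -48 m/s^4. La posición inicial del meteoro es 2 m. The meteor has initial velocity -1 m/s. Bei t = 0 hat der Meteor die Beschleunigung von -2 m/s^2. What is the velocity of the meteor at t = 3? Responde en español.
Necesitamos integrar nuestra ecuación del snap s(t) = -48 3 veces. La antiderivada del snap, con j(0) = -30, da la sacudida: j(t) = -48·t - 30. Tomando ∫j(t)dt y aplicando a(0) = -2, encontramos a(t) = -24·t^2 - 30·t - 2. La antiderivada de la aceleración es la velocidad. Usando v(0) = -1, obtenemos v(t) = -8·t^3 - 15·t^2 - 2·t - 1. Usando v(t) = -8·t^3 - 15·t^2 - 2·t - 1 y sustituyendo t = 3, encontramos v = -358.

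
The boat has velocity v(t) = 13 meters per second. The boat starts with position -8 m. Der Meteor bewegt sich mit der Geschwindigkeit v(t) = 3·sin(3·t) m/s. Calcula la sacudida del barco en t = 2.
Debemos derivar nuestra ecuación de la velocidad v(t) = 13 2 veces. Derivando la velocidad, obtenemos la aceleración: a(t) = 0. Tomando d/dt de a(t), encontramos j(t) = 0. Usando j(t) = 0 y sustituyendo t = 2, encontramos j = 0.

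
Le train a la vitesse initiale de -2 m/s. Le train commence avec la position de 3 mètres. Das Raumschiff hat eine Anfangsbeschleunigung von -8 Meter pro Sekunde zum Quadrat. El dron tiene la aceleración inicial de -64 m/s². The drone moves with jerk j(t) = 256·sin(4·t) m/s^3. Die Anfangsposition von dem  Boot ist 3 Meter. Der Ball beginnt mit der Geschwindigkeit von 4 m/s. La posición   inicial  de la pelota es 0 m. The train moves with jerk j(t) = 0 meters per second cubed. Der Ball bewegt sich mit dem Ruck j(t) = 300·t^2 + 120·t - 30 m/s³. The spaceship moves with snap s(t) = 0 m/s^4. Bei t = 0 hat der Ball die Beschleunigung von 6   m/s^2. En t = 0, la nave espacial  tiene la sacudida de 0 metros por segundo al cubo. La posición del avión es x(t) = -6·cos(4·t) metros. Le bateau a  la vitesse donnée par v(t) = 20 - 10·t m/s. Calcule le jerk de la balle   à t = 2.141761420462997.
De l'équation du jerk j(t) = 300·t^2 + 120·t - 30, nous substituons t = 2.141761420462997 pour obtenir j = 1603.15396511066.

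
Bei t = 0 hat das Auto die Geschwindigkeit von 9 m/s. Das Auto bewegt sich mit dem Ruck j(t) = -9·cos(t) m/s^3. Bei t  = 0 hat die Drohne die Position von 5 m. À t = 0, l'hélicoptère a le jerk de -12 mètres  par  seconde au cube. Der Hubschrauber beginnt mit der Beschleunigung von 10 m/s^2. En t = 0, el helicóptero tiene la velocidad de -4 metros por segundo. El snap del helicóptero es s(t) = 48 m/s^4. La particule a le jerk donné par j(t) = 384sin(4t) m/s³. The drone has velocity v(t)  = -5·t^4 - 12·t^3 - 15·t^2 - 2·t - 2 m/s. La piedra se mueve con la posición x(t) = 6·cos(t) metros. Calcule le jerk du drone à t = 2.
Nous devons dériver notre équation de la vitesse v(t) = -5·t^4 - 12·t^3 - 15·t^2 - 2·t - 2 2 fois. La dérivée de la vitesse donne l'accélération: a(t) = -20·t^3 - 36·t^2 - 30·t - 2. En prenant d/dt de a(t), nous trouvons j(t) = -60·t^2 - 72·t - 30. Nous avons le jerk j(t) = -60·t^2 - 72·t - 30. En substituant t = 2: j(2) = -414.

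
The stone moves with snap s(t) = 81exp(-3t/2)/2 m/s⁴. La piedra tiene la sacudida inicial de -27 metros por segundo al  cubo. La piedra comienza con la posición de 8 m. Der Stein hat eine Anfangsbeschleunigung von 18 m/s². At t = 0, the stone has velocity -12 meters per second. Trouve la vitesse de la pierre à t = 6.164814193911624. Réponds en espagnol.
Necesitamos integrar nuestra ecuación del snap s(t) = 81·exp(-3·t/2)/2 3 veces. Tomando ∫s(t)dt y aplicando j(0) = -27, encontramos j(t) = -27·exp(-3·t/2). La integral de la sacudida, con a(0) = 18, da la aceleración: a(t) = 18·exp(-3·t/2). Integrando la aceleración y usando la condición inicial v(0) = -12, obtenemos v(t) = -12·exp(-3·t/2). Usando v(t) = -12·exp(-3·t/2) y sustituyendo t = 6.164814193911624, encontramos v = -0.00115654907736553.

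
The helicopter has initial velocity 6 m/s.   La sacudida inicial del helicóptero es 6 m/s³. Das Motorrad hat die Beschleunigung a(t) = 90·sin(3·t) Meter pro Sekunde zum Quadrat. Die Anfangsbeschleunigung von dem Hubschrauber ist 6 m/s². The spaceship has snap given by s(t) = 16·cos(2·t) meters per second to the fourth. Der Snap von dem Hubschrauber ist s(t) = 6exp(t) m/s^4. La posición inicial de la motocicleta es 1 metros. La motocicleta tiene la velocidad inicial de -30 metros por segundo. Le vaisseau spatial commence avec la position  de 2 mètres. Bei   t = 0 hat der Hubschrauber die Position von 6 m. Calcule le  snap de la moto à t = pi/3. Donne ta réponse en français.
Pour résoudre ceci, nous devons prendre 2 dérivées de notre équation de l'accélération a(t) = 90·sin(3·t). En dérivant l'accélération, nous obtenons le jerk: j(t) = 270·cos(3·t). En dérivant le jerk, nous obtenons le snap: s(t) = -810·sin(3·t). Nous avons le snap s(t) = -810·sin(3·t). En substituant t = pi/3: s(pi/3) = 0.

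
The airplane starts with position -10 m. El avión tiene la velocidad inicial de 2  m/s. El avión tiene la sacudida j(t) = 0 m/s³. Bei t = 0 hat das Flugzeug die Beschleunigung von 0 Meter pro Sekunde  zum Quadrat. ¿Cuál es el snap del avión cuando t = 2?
Para resolver esto, necesitamos tomar 1 derivada de nuestra ecuación de la sacudida j(t) = 0. La derivada de la sacudida da el snap: s(t) = 0. Tenemos el snap s(t) = 0. Sustituyendo t = 2: s(2) = 0.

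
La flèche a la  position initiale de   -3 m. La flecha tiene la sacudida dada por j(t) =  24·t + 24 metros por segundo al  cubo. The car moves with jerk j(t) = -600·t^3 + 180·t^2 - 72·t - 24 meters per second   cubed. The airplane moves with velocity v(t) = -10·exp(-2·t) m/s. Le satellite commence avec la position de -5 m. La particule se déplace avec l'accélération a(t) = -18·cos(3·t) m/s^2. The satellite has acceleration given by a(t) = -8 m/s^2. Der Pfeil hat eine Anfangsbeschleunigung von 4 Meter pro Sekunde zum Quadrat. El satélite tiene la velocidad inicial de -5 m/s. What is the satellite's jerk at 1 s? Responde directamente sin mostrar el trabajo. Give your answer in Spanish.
La sacudida en t = 1 es j = 0.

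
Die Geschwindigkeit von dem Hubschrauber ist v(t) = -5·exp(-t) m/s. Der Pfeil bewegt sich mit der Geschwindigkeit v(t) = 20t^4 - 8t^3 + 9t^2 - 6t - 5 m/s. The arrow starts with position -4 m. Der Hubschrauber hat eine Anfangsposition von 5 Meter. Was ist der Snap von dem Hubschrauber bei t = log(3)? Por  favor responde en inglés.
Starting from velocity v(t) = -5·exp(-t), we take 3 derivatives. Differentiating velocity, we get acceleration: a(t) = 5·exp(-t). The derivative of acceleration gives jerk: j(t) = -5·exp(-t). Differentiating jerk, we get snap: s(t) = 5·exp(-t). We have snap s(t) = 5·exp(-t). Substituting t = log(3): s(log(3)) = 5/3.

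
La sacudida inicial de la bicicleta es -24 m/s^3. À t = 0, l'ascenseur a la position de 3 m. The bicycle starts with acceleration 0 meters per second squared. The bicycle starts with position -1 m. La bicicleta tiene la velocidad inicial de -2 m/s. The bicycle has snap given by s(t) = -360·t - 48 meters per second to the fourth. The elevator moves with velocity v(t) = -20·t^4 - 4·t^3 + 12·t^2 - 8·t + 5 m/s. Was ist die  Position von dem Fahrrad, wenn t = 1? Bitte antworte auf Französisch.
En partant du snap s(t) = -360·t - 48, nous prenons 4 primitives. En prenant ∫s(t)dt et en appliquant j(0) = -24, nous trouvons j(t) = -180·t^2 - 48·t - 24. En prenant ∫j(t)dt et en appliquant a(0) = 0, nous trouvons a(t) = 12·t·(-5·t^2 - 2·t - 2). L'intégrale de l'accélération, avec v(0) = -2, donne la vitesse: v(t) = -15·t^4 - 8·t^3 - 12·t^2 - 2. L'intégrale de la vitesse, avec x(0) = -1, donne la position: x(t) = -3·t^5 - 2·t^4 - 4·t^3 - 2·t - 1. En utilisant x(t) = -3·t^5 - 2·t^4 - 4·t^3 - 2·t - 1 et en substituant t = 1, nous trouvons x = -12.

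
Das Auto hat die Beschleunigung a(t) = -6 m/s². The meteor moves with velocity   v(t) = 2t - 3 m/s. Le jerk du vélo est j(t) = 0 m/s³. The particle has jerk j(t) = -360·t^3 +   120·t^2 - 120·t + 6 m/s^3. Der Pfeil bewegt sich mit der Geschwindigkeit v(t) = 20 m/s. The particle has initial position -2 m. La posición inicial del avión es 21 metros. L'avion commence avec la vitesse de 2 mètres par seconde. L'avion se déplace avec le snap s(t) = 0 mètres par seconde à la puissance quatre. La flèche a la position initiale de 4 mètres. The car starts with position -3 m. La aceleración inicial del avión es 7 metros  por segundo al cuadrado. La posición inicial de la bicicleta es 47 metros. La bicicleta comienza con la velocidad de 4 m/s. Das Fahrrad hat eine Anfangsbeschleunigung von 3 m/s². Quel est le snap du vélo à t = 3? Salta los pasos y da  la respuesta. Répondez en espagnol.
La respuesta es 0.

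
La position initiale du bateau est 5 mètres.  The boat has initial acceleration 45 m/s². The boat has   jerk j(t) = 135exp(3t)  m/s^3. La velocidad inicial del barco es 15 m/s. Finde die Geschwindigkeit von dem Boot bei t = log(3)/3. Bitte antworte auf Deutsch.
Wir müssen unsere Gleichung für den Ruck j(t) = 135·exp(3·t) 2-mal integrieren. Die Stammfunktion von dem Ruck ist die Beschleunigung. Mit a(0) = 45 erhalten wir a(t) = 45·exp(3·t). Das Integral von der Beschleunigung, mit v(0) = 15, ergibt die Geschwindigkeit: v(t) = 15·exp(3·t). Aus der Gleichung für die Geschwindigkeit v(t) = 15·exp(3·t), setzen wir t = log(3)/3 ein und erhalten v = 45.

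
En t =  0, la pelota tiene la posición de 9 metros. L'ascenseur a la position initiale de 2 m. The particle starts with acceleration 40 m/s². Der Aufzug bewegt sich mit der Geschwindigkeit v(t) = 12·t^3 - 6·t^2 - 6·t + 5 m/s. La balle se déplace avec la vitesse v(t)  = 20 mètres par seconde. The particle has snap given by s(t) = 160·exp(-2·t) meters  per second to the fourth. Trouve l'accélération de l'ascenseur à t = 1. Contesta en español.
Para resolver esto, necesitamos tomar 1 derivada de nuestra ecuación de la velocidad v(t) = 12·t^3 - 6·t^2 - 6·t + 5. Tomando d/dt de v(t), encontramos a(t) = 36·t^2 - 12·t - 6. Tenemos la aceleración a(t) = 36·t^2 - 12·t - 6. Sustituyendo t = 1: a(1) = 18.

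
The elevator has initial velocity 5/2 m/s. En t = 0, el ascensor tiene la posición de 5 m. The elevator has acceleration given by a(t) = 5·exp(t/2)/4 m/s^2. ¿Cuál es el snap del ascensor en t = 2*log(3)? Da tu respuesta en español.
Debemos derivar nuestra ecuación de la aceleración a(t) = 5·exp(t/2)/4 2 veces. Tomando d/dt de a(t), encontramos j(t) = 5·exp(t/2)/8. Tomando d/dt de j(t), encontramos s(t) = 5·exp(t/2)/16. Usando s(t) = 5·exp(t/2)/16 y sustituyendo t = 2*log(3), encontramos s = 15/16.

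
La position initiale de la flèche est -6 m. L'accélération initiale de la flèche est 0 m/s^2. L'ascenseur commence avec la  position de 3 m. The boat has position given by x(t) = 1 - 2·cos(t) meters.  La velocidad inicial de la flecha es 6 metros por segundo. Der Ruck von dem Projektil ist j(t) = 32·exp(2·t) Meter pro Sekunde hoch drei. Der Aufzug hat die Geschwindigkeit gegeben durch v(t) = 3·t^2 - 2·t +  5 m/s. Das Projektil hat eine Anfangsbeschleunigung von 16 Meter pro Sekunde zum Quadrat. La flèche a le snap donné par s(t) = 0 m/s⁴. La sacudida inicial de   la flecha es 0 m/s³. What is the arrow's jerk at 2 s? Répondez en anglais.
Starting from snap s(t) = 0, we take 1 integral. The integral of snap is jerk. Using j(0) = 0, we get j(t) = 0. From the given jerk equation j(t) = 0, we substitute t = 2 to get j = 0.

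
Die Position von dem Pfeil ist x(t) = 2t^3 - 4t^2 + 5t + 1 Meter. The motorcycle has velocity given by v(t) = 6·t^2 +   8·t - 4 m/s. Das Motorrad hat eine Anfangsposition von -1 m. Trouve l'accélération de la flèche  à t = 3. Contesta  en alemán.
Wir müssen unsere Gleichung für die Position x(t) = 2·t^3 - 4·t^2 + 5·t + 1 2-mal ableiten. Durch Ableiten von der Position erhalten wir die Geschwindigkeit: v(t) = 6·t^2 - 8·t + 5. Die Ableitung von der Geschwindigkeit ergibt die Beschleunigung: a(t) = 12·t - 8. Aus der Gleichung für die Beschleunigung a(t) = 12·t - 8, setzen wir t = 3 ein und erhalten a = 28.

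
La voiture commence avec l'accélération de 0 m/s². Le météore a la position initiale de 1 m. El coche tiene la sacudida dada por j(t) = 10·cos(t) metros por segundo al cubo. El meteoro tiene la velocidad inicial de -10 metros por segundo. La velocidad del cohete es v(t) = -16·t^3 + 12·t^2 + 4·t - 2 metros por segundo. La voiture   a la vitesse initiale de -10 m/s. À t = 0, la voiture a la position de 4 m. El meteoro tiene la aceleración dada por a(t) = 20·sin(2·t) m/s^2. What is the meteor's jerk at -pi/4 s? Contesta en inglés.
Starting from acceleration a(t) = 20·sin(2·t), we take 1 derivative. Taking d/dt of a(t), we find j(t) = 40·cos(2·t). From the given jerk equation j(t) = 40·cos(2·t), we substitute t = -pi/4 to get j = 0.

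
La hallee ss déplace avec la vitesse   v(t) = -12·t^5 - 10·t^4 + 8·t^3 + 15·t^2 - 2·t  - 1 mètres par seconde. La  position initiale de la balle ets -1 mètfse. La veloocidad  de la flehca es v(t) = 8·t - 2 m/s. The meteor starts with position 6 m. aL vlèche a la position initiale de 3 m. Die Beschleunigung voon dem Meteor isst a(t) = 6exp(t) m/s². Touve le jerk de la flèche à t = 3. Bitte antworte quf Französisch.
En partant de la vitesse v(t) = 8·t - 2, nous prenons 2 dérivées. En dérivant la vitesse, nous obtenons l'accélération: a(t) = 8. En dérivant l'accélération, nous obtenons le jerk: j(t) = 0. Nous avons le jerk j(t) = 0. En substituant t = 3: j(3) = 0.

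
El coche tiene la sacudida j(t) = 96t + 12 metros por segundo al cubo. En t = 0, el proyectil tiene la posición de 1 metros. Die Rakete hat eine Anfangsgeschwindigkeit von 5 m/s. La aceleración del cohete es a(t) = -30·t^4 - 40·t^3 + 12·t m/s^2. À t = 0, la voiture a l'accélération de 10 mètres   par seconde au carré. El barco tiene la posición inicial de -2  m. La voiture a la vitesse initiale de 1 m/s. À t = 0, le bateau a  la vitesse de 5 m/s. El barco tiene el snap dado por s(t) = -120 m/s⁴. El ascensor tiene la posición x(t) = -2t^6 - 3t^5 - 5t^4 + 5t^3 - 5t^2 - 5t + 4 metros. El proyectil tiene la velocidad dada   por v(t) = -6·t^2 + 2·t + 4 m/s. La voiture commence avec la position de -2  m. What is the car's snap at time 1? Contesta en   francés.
Pour résoudre ceci, nous devons prendre 1 dérivée de notre équation du jerk j(t) = 96·t + 12. En prenant d/dt de j(t), nous trouvons s(t) = 96. Nous avons le snap s(t) = 96. En substituant t = 1: s(1) = 96.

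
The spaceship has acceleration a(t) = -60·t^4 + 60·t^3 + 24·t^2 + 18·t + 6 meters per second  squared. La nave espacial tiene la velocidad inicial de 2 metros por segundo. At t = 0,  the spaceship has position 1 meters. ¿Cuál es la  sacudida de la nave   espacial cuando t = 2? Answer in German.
Wir müssen unsere Gleichung für die Beschleunigung a(t) = -60·t^4 + 60·t^3 + 24·t^2 + 18·t + 6 1-mal ableiten. Die Ableitung von der Beschleunigung ergibt den Ruck: j(t) = -240·t^3 + 180·t^2 + 48·t + 18. Mit j(t) = -240·t^3 + 180·t^2 + 48·t + 18 und Einsetzen von t = 2, finden wir j = -1086.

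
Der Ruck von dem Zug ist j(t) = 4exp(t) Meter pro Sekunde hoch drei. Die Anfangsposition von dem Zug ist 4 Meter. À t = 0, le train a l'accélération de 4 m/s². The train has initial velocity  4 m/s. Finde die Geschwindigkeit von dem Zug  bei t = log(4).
Wir müssen die Stammfunktion unserer Gleichung für den Ruck j(t) = 4·exp(t) 2-mal finden. Das Integral von dem Ruck ist die Beschleunigung. Mit a(0) = 4 erhalten wir a(t) = 4·exp(t). Das Integral von der Beschleunigung, mit v(0) = 4, ergibt die Geschwindigkeit: v(t) = 4·exp(t). Wir haben die Geschwindigkeit v(t) = 4·exp(t). Durch Einsetzen von t = log(4): v(log(4)) = 16.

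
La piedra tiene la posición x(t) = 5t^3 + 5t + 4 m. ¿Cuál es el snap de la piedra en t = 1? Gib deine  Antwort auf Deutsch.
Um dies zu lösen, müssen wir 4 Ableitungen unserer Gleichung für die Position x(t) = 5·t^3 + 5·t + 4 nehmen. Mit d/dt von x(t) finden wir v(t) = 15·t^2 + 5. Durch Ableiten von der Geschwindigkeit erhalten wir die Beschleunigung: a(t) = 30·t. Die Ableitung von der Beschleunigung ergibt den Ruck: j(t) = 30. Die Ableitung von dem Ruck ergibt den Snap: s(t) = 0. Wir haben den Snap s(t) = 0. Durch Einsetzen von t = 1: s(1) = 0.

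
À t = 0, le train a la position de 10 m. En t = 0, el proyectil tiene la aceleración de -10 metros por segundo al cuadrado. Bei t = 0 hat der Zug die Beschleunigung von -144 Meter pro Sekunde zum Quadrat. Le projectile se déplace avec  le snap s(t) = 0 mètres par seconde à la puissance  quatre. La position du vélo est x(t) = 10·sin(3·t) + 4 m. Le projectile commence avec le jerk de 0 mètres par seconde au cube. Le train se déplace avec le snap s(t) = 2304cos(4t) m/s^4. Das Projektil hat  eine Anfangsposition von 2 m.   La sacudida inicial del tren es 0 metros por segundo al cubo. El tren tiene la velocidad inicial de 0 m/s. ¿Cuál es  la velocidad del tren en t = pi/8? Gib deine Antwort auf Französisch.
Pour résoudre ceci, nous devons prendre 3 primitives de notre équation du snap s(t) = 2304·cos(4·t). L'intégrale du snap, avec j(0) = 0, donne le jerk: j(t) = 576·sin(4·t). L'intégrale du jerk, avec a(0) = -144, donne l'accélération: a(t) = -144·cos(4·t). L'intégrale de l'accélération, avec v(0) = 0, donne la vitesse: v(t) = -36·sin(4·t). Nous avons la vitesse v(t) = -36·sin(4·t). En substituant t = pi/8: v(pi/8) = -36.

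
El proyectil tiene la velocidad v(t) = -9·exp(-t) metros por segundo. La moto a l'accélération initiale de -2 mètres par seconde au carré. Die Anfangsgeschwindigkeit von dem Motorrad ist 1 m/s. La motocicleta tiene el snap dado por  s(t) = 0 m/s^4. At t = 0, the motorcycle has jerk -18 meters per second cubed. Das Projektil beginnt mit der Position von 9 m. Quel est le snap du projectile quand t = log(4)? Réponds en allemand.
Um dies zu lösen, müssen wir 3 Ableitungen unserer Gleichung für die Geschwindigkeit v(t) = -9·exp(-t) nehmen. Durch Ableiten von der Geschwindigkeit erhalten wir die Beschleunigung: a(t) = 9·exp(-t). Durch Ableiten von der Beschleunigung erhalten wir den Ruck: j(t) = -9·exp(-t). Die Ableitung von dem Ruck ergibt den Snap: s(t) = 9·exp(-t). Wir haben den Snap s(t) = 9·exp(-t). Durch Einsetzen von t = log(4): s(log(4)) = 9/4.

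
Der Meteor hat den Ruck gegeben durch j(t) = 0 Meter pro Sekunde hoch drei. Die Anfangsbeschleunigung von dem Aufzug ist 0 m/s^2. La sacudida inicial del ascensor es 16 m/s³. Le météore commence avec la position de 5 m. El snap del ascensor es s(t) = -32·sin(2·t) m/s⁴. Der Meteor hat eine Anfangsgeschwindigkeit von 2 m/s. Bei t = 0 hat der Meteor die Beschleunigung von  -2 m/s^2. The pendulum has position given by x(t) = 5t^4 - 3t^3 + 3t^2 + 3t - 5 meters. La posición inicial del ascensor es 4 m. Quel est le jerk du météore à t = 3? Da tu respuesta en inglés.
Using j(t) = 0 and substituting t = 3, we find j = 0.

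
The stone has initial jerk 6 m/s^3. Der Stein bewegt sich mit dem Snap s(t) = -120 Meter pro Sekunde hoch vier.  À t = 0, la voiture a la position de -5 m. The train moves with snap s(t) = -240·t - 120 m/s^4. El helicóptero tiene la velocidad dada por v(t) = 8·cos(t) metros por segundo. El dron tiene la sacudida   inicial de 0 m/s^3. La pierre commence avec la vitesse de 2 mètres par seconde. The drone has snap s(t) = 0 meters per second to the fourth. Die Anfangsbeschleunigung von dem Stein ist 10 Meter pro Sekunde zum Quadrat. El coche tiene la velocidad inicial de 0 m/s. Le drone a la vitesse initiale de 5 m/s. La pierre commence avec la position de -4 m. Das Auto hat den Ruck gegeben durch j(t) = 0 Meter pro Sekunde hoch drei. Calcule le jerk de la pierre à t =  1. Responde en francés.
En partant du snap s(t) = -120, nous prenons 1 primitive. L'intégrale du snap, avec j(0) = 6, donne le jerk: j(t) = 6 - 120·t. De l'équation du jerk j(t) = 6 - 120·t, nous substituons t = 1 pour obtenir j = -114.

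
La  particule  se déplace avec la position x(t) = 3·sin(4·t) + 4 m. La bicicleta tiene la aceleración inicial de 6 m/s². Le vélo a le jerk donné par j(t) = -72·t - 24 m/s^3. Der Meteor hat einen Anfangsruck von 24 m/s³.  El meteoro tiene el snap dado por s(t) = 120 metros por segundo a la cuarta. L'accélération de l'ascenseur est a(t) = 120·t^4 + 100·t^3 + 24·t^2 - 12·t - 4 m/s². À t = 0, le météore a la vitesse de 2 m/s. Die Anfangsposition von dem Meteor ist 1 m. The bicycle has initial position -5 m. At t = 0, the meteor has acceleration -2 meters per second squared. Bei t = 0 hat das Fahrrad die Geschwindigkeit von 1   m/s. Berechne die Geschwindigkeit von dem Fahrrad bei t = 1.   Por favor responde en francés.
En partant du jerk j(t) = -72·t - 24, nous prenons 2 primitives. En prenant ∫j(t)dt et en appliquant a(0) = 6, nous trouvons a(t) = -36·t^2 - 24·t + 6. En intégrant l'accélération et en utilisant la condition initiale v(0) = 1, nous obtenons v(t) = -12·t^3 - 12·t^2 + 6·t + 1. En utilisant v(t) = -12·t^3 - 12·t^2 + 6·t + 1 et en substituant t = 1, nous trouvons v = -17.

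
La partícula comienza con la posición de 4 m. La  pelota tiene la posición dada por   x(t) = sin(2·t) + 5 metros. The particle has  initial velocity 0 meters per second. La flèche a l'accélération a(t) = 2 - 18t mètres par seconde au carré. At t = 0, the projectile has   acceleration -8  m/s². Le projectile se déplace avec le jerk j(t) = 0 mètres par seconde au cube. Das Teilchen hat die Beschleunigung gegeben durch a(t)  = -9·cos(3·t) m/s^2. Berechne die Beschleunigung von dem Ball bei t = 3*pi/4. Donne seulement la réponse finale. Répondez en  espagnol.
La aceleración en t = 3*pi/4 es a = 4.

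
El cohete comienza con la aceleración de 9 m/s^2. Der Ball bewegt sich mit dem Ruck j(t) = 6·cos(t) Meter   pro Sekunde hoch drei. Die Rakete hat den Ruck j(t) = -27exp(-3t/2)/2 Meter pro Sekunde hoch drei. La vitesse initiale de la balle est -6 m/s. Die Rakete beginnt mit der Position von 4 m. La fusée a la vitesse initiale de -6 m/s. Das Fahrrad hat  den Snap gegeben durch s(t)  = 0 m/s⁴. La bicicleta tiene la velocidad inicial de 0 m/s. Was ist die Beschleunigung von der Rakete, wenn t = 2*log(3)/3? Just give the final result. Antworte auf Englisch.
The answer is 3.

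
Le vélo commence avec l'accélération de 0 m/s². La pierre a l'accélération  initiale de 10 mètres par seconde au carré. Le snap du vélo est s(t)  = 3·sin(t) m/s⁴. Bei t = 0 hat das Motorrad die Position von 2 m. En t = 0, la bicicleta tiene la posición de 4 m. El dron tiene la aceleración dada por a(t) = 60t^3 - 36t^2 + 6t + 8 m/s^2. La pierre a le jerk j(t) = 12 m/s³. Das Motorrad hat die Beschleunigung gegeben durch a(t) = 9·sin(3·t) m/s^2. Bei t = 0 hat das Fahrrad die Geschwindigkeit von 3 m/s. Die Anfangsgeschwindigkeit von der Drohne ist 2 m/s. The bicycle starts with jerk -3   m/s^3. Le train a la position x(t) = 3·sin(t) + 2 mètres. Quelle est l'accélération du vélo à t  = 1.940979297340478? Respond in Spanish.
Debemos encontrar la antiderivada de nuestra ecuación del snap s(t) = 3·sin(t) 2 veces. La antiderivada del snap, con j(0) = -3, da la sacudida: j(t) = -3·cos(t). Tomando ∫j(t)dt y aplicando a(0) = 0, encontramos a(t) = -3·sin(t). Tenemos la aceleración a(t) = -3·sin(t). Sustituyendo t = 1.940979297340478: a(1.940979297340478) = -2.79678349508159.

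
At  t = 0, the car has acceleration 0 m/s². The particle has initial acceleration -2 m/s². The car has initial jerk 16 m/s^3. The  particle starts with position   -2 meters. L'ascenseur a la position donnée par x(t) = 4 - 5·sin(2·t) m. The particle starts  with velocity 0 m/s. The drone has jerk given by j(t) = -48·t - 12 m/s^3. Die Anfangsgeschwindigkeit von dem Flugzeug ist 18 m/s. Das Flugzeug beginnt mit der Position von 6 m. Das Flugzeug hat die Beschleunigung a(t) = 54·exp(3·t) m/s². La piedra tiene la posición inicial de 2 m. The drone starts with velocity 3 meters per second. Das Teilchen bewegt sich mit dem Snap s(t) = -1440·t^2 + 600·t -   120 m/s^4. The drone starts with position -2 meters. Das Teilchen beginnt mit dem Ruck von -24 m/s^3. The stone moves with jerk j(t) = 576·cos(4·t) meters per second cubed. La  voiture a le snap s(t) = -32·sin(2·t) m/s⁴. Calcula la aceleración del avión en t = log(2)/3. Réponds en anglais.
We have acceleration a(t) = 54·exp(3·t). Substituting t = log(2)/3: a(log(2)/3) = 108.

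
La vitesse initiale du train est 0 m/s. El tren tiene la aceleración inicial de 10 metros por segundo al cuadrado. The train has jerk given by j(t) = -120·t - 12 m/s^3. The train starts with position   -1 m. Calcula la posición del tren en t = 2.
Necesitamos integrar nuestra ecuación de la sacudida j(t) = -120·t - 12 3 veces. Tomando ∫j(t)dt y aplicando a(0) = 10, encontramos a(t) = -60·t^2 - 12·t + 10. Integrando la aceleración y usando la condición inicial v(0) = 0, obtenemos v(t) = 2·t·(-10·t^2 - 3·t + 5). La integral de la velocidad, con x(0) = -1, da la posición: x(t) = -5·t^4 - 2·t^3 + 5·t^2 - 1. De la ecuación de la posición x(t) = -5·t^4 - 2·t^3 + 5·t^2 - 1, sustituimos t = 2 para obtener x = -77.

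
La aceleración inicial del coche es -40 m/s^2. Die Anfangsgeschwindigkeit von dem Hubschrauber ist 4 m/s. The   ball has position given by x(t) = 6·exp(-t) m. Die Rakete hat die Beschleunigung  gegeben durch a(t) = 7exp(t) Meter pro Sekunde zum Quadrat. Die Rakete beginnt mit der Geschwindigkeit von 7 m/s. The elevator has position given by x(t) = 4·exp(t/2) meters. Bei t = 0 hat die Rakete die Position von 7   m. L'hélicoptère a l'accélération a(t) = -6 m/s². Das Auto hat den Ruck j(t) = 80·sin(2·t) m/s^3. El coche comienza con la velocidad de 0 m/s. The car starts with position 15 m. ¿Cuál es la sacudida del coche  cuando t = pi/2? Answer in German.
Mit j(t) = 80·sin(2·t) und Einsetzen von t = pi/2, finden wir j = 0.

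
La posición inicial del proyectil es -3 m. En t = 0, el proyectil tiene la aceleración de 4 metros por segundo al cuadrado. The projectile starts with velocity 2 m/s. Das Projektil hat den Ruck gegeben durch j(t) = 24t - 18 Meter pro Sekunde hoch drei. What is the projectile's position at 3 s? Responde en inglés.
Starting from jerk j(t) = 24·t - 18, we take 3 integrals. The integral of jerk is acceleration. Using a(0) = 4, we get a(t) = 12·t^2 - 18·t + 4. The integral of acceleration is velocity. Using v(0) = 2, we get v(t) = 4·t^3 - 9·t^2 + 4·t + 2. Integrating velocity and using the initial condition x(0) = -3, we get x(t) = t^4 - 3·t^3 + 2·t^2 + 2·t - 3. Using x(t) = t^4 - 3·t^3 + 2·t^2 + 2·t - 3 and substituting t = 3, we find x = 21.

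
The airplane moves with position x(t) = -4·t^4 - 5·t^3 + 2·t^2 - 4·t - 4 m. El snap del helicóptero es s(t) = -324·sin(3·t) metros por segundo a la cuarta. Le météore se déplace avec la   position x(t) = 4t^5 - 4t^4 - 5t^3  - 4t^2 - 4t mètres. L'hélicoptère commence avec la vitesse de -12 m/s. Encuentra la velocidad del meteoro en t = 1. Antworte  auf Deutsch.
Um dies zu lösen, müssen wir 1 Ableitung unserer Gleichung für die Position x(t) = 4·t^5 - 4·t^4 - 5·t^3 - 4·t^2 - 4·t nehmen. Durch Ableiten von der Position erhalten wir die Geschwindigkeit: v(t) = 20·t^4 - 16·t^3 - 15·t^2 - 8·t - 4. Wir haben die Geschwindigkeit v(t) = 20·t^4 - 16·t^3 - 15·t^2 - 8·t - 4. Durch Einsetzen von t = 1: v(1) = -23.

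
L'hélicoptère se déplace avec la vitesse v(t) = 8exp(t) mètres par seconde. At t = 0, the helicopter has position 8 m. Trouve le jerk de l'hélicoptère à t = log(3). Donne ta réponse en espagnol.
Debemos derivar nuestra ecuación de la velocidad v(t) = 8·exp(t) 2 veces. Tomando d/dt de v(t), encontramos a(t) = 8·exp(t). La derivada de la aceleración da la sacudida: j(t) = 8·exp(t). Tenemos la sacudida j(t) = 8·exp(t). Sustituyendo t = log(3): j(log(3)) = 24.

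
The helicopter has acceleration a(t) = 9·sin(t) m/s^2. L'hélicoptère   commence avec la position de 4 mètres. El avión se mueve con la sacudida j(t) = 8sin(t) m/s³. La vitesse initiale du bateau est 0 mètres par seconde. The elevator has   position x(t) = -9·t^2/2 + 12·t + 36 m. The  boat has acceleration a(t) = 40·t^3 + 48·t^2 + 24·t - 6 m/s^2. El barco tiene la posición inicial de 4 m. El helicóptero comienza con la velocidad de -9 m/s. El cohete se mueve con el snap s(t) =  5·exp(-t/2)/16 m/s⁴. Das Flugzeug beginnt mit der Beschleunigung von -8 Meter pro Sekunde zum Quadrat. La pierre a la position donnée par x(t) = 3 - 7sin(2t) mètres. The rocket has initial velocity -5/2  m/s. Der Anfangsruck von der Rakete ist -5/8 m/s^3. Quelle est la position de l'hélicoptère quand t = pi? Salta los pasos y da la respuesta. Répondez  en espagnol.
En t = pi, x = 4.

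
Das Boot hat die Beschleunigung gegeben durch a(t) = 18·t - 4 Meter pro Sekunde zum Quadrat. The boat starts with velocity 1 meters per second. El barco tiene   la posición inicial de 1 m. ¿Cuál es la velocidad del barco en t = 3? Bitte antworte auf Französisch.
Nous devons trouver l'intégrale de notre équation de l'accélération a(t) = 18·t - 4 1 fois. En intégrant l'accélération et en utilisant la condition initiale v(0) = 1, nous obtenons v(t) = 9·t^2 - 4·t + 1. Nous avons la vitesse v(t) = 9·t^2 - 4·t + 1. En substituant t = 3: v(3) = 70.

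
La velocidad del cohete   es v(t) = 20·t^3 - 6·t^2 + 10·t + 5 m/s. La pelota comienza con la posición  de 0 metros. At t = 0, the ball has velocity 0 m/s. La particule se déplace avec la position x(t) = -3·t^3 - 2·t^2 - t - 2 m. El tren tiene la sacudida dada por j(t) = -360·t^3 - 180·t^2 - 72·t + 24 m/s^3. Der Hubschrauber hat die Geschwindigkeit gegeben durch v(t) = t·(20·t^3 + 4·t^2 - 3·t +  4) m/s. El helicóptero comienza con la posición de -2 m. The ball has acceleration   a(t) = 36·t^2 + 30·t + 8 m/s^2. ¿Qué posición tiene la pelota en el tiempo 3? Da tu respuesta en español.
Debemos encontrar la antiderivada de nuestra ecuación de la aceleración a(t) = 36·t^2 + 30·t + 8 2 veces. La antiderivada de la aceleración, con v(0) = 0, da la velocidad: v(t) = t·(12·t^2 + 15·t + 8). La integral de la velocidad, con x(0) = 0, da la posición: x(t) = 3·t^4 + 5·t^3 + 4·t^2. Usando x(t) = 3·t^4 + 5·t^3 + 4·t^2 y sustituyendo t = 3, encontramos x = 414.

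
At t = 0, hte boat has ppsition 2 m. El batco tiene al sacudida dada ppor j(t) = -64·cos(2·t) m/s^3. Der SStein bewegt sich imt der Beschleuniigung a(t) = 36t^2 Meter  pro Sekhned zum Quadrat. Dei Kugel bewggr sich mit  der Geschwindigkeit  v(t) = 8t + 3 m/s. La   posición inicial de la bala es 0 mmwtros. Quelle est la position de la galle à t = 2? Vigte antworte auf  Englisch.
We must find the antiderivative of our velocity equation v(t) = 8·t + 3 1 time. Integrating velocity and using the initial condition x(0) = 0, we get x(t) = 4·t^2 + 3·t. We have position x(t) = 4·t^2 + 3·t. Substituting t = 2: x(2) = 22.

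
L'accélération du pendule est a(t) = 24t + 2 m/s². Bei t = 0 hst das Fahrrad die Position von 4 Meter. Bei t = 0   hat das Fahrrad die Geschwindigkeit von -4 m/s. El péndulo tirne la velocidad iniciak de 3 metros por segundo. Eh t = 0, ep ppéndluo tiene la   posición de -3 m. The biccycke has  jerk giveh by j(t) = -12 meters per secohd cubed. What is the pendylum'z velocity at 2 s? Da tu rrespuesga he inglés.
We need to integrate our acceleration equation a(t) = 24·t + 2 1 time. Taking ∫a(t)dt and applying v(0) = 3, we find v(t) = 12·t^2 + 2·t + 3. We have velocity v(t) = 12·t^2 + 2·t + 3. Substituting t = 2: v(2) = 55.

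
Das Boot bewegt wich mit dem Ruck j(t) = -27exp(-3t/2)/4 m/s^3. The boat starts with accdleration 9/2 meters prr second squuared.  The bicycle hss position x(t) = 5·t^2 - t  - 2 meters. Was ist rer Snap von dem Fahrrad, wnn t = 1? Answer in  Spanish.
Partiendo de la posición x(t) = 5·t^2 - t - 2, tomamos 4 derivadas. Derivando la posición, obtenemos la velocidad: v(t) = 10·t - 1. Tomando d/dt de v(t), encontramos a(t) = 10. La derivada de la aceleración da la sacudida: j(t) = 0. La derivada de la sacudida da el snap: s(t) = 0. Usando s(t) = 0 y sustituyendo t = 1, encontramos s = 0.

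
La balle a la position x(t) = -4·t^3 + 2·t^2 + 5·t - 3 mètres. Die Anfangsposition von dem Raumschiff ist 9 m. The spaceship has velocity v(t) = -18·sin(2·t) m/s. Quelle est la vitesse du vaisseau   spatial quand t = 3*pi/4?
Nous avons la vitesse v(t) = -18·sin(2·t). En substituant t = 3*pi/4: v(3*pi/4) = 18.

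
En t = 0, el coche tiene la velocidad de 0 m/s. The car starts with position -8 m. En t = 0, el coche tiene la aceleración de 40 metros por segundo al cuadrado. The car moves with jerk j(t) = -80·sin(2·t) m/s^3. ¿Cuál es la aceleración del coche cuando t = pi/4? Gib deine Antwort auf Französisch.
Pour résoudre ceci, nous devons prendre 1 intégrale de notre équation du jerk j(t) = -80·sin(2·t). En intégrant le jerk et en utilisant la condition initiale a(0) = 40, nous obtenons a(t) = 40·cos(2·t). De l'équation de l'accélération a(t) = 40·cos(2·t), nous substituons t = pi/4 pour obtenir a = 0.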